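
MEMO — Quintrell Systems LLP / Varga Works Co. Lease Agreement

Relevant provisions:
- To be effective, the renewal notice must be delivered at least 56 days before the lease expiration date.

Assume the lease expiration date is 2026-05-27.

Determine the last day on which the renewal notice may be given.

2026-04-01

2026-05-27 minus 56 days is 2026-04-01.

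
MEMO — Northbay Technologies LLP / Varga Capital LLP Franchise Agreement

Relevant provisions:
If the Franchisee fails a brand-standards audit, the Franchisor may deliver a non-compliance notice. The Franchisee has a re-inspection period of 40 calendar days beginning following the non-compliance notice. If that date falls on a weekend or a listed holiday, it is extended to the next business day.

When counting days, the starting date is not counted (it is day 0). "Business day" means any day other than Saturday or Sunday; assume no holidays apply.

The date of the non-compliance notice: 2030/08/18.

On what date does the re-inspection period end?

The last day of the re-inspection period: 40 calendar days after 2030/08/18 is 2030/09/27. 2030/09/27 is a Friday, so no roll-forward applies.

2030/09/27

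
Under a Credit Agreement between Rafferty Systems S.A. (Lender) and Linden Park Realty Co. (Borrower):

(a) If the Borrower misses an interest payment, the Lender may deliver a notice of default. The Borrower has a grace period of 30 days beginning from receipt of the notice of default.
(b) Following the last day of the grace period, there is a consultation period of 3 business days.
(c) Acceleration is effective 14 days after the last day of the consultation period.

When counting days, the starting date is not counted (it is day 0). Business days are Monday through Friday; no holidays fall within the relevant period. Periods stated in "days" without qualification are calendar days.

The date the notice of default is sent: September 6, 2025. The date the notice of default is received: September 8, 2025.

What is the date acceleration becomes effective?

The last day of the grace period: September 8, 2025 + 30 days = October 8, 2025.
The last day of the consultation period: 3 business days after Wednesday, October 8, 2025, skipping weekends — Oct 9, Oct 10, Oct 13 — lands on Monday, October 13, 2025.
The date acceleration becomes effective: 14 calendar days after October 13, 2025 is October 27, 2025.

October 27, 2025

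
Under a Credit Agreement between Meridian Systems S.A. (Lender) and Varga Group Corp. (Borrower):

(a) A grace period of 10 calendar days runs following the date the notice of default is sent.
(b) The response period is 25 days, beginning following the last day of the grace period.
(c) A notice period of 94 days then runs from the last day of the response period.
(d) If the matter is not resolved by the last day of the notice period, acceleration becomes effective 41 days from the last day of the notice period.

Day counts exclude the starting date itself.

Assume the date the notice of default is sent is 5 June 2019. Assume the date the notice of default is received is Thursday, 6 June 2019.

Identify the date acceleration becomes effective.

The last day of the grace period: 10 calendar days after 5 June 2019 is 15 June 2019.
The last day of the response period: 25 calendar days after 15 June 2019 is 10 July 2019.
The last day of the notice period: 94 calendar days after 10 July 2019 is 12 October 2019.
The date acceleration becomes effective: 41 calendar days after 12 October 2019 is 22 November 2019.

22 November 2019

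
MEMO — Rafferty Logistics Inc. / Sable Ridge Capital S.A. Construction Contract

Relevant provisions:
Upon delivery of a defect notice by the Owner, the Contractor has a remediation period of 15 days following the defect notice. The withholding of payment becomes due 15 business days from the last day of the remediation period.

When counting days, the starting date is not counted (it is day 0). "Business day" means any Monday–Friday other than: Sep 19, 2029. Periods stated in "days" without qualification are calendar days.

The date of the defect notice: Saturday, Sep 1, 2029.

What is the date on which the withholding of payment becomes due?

The last day of the remediation period: Sep 1, 2029 + 15 days = Sep 16, 2029.
The date on which the withholding of payment becomes due: counting 15 business days from Sunday, Sep 16, 2029 (Sep 17, Sep 18, Sep 20, Sep 21, …, Oct 4, Oct 5, Oct 8, skipping weekends and the listed holiday on Sep 19) reaches Monday, Oct 8, 2029.

Oct 8, 2029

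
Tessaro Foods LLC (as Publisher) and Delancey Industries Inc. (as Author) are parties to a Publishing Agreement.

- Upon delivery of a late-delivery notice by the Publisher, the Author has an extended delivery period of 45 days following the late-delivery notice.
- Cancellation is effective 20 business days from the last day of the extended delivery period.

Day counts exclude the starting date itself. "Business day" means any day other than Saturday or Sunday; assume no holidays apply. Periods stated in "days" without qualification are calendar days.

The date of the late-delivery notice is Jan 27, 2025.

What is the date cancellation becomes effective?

The last day of the extended delivery period: 45 calendar days after Jan 27, 2025 is Mar 13, 2025.
From Thursday, Mar 13, 2025, 20 business days (Mar 14, Mar 17, Mar 18, Mar 19, …, Apr 8, Apr 9, Apr 10, skipping weekends) brings us to Thursday, Apr 10, 2025, which is the date cancellation becomes effective.

Apr 10, 2025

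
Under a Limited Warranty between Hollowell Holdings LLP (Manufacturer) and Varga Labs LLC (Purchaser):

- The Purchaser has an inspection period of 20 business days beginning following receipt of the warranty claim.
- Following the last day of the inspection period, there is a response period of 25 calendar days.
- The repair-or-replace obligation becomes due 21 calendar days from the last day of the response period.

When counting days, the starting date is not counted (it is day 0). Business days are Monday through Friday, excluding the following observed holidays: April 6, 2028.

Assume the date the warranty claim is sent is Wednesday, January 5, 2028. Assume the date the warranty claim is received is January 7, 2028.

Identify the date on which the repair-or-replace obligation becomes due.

March 21, 2028

From Friday, January 7, 2028, 20 business days (Jan 10, Jan 11, Jan 12, Jan 13, …, Feb 2, Feb 3, Feb 4, skipping weekends) brings us to Friday, February 4, 2028, which is the last day of the inspection period.
The last day of the response period: February 4, 2028 + 25 days = February 29, 2028.
The date on which the repair-or-replace obligation becomes due: February 29, 2028 + 21 days = March 21, 2028.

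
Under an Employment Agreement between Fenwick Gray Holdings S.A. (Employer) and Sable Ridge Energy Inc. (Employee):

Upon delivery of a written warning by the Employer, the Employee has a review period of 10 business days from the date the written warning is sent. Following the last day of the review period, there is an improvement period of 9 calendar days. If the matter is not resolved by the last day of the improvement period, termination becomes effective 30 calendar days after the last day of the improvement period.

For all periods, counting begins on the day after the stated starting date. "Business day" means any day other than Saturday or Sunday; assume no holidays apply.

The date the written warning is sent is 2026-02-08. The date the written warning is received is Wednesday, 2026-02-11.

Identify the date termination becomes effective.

The last day of the review period: counting 10 business days from Sunday, 2026-02-08 (Feb 9, Feb 10, Feb 11, Feb 12, Feb 13, Feb 16, Feb 17, Feb 18, Feb 19, Feb 20, skipping weekends) reaches Friday, 2026-02-20.
The last day of the improvement period: 2026-02-20 + 9 days = 2026-03-01.
The date termination becomes effective: 2026-03-01 + 30 days = 2026-03-31.

2026-03-31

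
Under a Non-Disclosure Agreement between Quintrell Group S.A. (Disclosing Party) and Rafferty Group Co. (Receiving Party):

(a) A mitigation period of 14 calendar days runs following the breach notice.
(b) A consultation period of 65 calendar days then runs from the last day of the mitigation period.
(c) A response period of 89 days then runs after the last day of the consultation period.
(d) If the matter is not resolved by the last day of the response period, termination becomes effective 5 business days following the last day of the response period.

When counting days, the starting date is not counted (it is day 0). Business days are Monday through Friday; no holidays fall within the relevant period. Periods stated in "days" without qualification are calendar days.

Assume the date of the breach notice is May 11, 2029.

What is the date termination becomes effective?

The last day of the mitigation period: 14 calendar days after May 11, 2029 is May 25, 2029.
The last day of the consultation period: 65 calendar days after May 25, 2029 is Jul 29, 2029.
The last day of the response period: 89 calendar days after Jul 29, 2029 is Oct 26, 2029.
The date termination becomes effective: counting 5 business days from Friday, Oct 26, 2029 (Oct 29, Oct 30, Oct 31, Nov 1, Nov 2, skipping weekends) reaches Friday, Nov 2, 2029.

Nov 2, 2029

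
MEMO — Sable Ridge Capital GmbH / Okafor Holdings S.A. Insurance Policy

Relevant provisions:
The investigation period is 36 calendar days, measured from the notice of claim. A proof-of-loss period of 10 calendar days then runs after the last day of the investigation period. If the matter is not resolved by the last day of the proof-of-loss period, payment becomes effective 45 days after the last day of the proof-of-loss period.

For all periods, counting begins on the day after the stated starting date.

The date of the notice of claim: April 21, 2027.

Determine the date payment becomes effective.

July 21, 2027

The last day of the investigation period: 36 calendar days after April 21, 2027 is May 27, 2027.
The last day of the proof-of-loss period: May 27, 2027 + 10 days = June 6, 2027.
The date payment becomes effective: June 6, 2027 + 45 days = July 21, 2027.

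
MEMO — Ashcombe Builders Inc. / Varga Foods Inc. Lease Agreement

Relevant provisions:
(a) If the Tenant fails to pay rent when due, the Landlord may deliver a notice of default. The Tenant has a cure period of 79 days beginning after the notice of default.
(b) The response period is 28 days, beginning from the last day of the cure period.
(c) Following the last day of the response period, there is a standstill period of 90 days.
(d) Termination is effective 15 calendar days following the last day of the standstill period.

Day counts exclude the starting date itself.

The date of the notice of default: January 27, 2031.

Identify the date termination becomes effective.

August 27, 2031

Adding 79 calendar days to January 27, 2031 gives April 16, 2031, which is the last day of the cure period.
The last day of the response period: April 16, 2031 + 28 days = May 14, 2031.
The last day of the standstill period: 90 calendar days after May 14, 2031 is August 12, 2031.
Adding 15 calendar days to August 12, 2031 gives August 27, 2031, which is the date termination becomes effective.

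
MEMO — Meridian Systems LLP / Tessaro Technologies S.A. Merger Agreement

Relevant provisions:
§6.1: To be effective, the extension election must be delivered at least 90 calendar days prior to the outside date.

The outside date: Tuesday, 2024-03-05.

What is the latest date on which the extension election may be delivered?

Counting back 90 calendar days from 2024-03-05 gives 2023-12-06.

2023-12-06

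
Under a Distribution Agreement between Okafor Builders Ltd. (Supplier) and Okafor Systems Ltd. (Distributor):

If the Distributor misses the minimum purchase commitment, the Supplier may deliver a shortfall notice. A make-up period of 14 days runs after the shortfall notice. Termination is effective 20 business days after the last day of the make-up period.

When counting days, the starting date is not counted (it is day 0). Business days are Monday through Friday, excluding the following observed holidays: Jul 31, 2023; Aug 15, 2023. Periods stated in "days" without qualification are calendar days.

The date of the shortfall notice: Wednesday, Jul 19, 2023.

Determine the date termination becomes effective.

Aug 31, 2023

Adding 14 calendar days to Jul 19, 2023 gives Aug 2, 2023, which is the last day of the make-up period.
The date termination becomes effective: counting 20 business days from Wednesday, Aug 2, 2023 (Aug 3, Aug 4, Aug 7, Aug 8, …, Aug 29, Aug 30, Aug 31, skipping weekends and the listed holiday on Aug 15) reaches Thursday, Aug 31, 2023.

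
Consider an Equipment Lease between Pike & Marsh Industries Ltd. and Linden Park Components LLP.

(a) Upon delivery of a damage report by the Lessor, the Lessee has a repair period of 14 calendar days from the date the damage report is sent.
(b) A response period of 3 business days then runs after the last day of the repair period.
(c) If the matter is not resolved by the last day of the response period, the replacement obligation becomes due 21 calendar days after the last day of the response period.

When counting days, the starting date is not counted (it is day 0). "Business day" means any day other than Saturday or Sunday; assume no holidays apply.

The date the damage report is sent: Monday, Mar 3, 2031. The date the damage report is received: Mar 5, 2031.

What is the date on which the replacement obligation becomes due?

The last day of the repair period: Mar 3, 2031 + 14 days = Mar 17, 2031.
From Monday, Mar 17, 2031, 3 business days (Mar 18, Mar 19, Mar 20, skipping weekends) brings us to Thursday, Mar 20, 2031, which is the last day of the response period.
Adding 21 calendar days to Mar 20, 2031 gives Apr 10, 2031, which is the date on which the replacement obligation becomes due.

Apr 10, 2031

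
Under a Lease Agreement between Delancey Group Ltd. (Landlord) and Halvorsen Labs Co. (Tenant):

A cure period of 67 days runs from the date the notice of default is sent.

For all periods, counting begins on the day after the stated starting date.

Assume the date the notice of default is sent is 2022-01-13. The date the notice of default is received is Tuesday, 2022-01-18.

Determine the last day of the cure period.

2022-03-21

Adding 67 calendar days to 2022-01-13 gives 2022-03-21, which is the last day of the cure period.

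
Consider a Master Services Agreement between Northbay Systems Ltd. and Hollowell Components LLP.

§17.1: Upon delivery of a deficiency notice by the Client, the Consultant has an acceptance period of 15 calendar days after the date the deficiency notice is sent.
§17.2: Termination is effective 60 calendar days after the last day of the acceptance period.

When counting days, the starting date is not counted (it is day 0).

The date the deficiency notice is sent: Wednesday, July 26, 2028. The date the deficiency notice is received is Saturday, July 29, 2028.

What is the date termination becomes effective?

October 9, 2028

The last day of the acceptance period: 15 calendar days after July 26, 2028 is August 10, 2028.
Adding 60 calendar days to August 10, 2028 gives October 9, 2028, which is the date termination becomes effective.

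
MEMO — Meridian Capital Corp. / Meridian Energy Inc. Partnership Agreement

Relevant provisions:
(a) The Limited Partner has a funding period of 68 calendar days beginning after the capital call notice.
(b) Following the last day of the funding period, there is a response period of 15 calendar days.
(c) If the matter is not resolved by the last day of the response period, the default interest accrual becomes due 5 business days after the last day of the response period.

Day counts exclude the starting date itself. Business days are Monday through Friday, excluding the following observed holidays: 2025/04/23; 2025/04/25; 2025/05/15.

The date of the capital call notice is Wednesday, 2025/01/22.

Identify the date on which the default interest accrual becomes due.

The last day of the funding period: 68 calendar days after 2025/01/22 is 2025/03/31.
Adding 15 calendar days to 2025/03/31 gives 2025/04/15, which is the last day of the response period.
The date on which the default interest accrual becomes due: counting 5 business days from Tuesday, 2025/04/15 (Apr 16, Apr 17, Apr 18, Apr 21, Apr 22, skipping weekends) reaches Tuesday, 2025/04/22.

2025/04/22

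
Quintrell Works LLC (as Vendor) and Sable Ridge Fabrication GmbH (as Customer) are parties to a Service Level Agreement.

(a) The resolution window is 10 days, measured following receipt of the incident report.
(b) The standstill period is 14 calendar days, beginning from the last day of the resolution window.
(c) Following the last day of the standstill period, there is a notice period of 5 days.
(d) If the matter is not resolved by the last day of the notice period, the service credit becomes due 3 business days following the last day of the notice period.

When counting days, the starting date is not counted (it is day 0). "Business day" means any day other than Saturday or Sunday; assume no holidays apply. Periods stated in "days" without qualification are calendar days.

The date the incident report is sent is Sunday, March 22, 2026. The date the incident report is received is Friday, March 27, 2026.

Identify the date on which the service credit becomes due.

The last day of the resolution window: March 27, 2026 + 10 days = April 6, 2026.
Adding 14 calendar days to April 6, 2026 gives April 20, 2026, which is the last day of the standstill period.
The last day of the notice period: April 20, 2026 + 5 days = April 25, 2026.
The date on which the service credit becomes due: counting 3 business days from Saturday, April 25, 2026 (Apr 27, Apr 28, Apr 29, skipping weekends) reaches Wednesday, April 29, 2026.

April 29, 2026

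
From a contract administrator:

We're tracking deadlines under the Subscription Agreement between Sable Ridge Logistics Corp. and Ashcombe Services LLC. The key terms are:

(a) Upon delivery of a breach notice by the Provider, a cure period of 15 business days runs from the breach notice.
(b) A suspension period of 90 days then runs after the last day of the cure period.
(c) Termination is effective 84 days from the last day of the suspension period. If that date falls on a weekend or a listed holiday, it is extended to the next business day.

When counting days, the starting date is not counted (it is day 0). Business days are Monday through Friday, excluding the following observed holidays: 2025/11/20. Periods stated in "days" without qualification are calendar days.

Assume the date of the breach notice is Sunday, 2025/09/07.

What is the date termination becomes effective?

The last day of the cure period: 15 business days after Sunday, 2025/09/07, skipping weekends — Sep 8, Sep 9, Sep 10, Sep 11, …, Sep 24, Sep 25, Sep 26 — lands on Friday, 2025/09/26.
The last day of the suspension period: 2025/09/26 + 90 days = 2025/12/25.
The date termination becomes effective: 84 calendar days after 2025/12/25 is 2026/03/19. 2026/03/19 is a Thursday and is not a listed holiday, so no roll-forward applies.

2026/03/19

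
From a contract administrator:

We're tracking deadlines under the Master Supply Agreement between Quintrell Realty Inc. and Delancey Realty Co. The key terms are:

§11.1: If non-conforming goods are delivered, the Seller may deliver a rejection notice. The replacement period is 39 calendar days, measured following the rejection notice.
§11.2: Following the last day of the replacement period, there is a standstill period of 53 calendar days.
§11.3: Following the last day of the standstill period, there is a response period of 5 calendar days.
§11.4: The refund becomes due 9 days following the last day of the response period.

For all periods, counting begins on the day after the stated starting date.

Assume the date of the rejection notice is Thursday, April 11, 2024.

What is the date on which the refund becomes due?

The last day of the replacement period: 39 calendar days after April 11, 2024 is May 20, 2024.
The last day of the standstill period: 53 calendar days after May 20, 2024 is July 12, 2024.
The last day of the response period: 5 calendar days after July 12, 2024 is July 17, 2024.
Adding 9 calendar days to July 17, 2024 gives July 26, 2024, which is the date on which the refund becomes due.

July 26, 2024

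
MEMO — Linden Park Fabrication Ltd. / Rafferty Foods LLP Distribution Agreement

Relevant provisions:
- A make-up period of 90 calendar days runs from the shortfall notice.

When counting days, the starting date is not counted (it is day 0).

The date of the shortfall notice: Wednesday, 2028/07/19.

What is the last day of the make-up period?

The last day of the make-up period: 90 calendar days after 2028/07/19 is 2028/10/17.

2028/10/17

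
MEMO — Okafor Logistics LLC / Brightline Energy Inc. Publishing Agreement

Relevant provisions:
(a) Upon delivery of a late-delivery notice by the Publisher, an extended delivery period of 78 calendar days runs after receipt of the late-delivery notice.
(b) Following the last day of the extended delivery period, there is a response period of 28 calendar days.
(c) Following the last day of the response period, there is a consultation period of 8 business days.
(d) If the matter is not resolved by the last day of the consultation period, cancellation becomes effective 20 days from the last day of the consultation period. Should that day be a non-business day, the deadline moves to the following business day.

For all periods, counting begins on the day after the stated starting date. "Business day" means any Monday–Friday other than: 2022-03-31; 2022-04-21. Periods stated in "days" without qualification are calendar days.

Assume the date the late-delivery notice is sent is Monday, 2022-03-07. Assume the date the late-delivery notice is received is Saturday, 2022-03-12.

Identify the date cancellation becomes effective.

The last day of the extended delivery period: 2022-03-12 + 78 days = 2022-05-29.
Adding 28 calendar days to 2022-05-29 gives 2022-06-26, which is the last day of the response period.
From Sunday, 2022-06-26, 8 business days (Jun 27, Jun 28, Jun 29, Jun 30, Jul 1, Jul 4, Jul 5, Jul 6, skipping weekends) brings us to Wednesday, 2022-07-06, which is the last day of the consultation period.
Adding 20 calendar days to 2022-07-06 gives 2022-07-26, which is the date cancellation becomes effective. 2022-07-26 is a Tuesday and is not a listed holiday, so no roll-forward applies.

2022-07-26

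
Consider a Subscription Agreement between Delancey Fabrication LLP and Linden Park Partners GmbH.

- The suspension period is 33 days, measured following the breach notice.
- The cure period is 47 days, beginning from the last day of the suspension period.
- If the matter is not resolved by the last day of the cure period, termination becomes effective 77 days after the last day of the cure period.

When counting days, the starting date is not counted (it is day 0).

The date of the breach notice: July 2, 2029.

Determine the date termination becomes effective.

December 6, 2029

The last day of the suspension period: July 2, 2029 + 33 days = August 4, 2029.
The last day of the cure period: 47 calendar days after August 4, 2029 is September 20, 2029.
Adding 77 calendar days to September 20, 2029 gives December 6, 2029, which is the date termination becomes effective.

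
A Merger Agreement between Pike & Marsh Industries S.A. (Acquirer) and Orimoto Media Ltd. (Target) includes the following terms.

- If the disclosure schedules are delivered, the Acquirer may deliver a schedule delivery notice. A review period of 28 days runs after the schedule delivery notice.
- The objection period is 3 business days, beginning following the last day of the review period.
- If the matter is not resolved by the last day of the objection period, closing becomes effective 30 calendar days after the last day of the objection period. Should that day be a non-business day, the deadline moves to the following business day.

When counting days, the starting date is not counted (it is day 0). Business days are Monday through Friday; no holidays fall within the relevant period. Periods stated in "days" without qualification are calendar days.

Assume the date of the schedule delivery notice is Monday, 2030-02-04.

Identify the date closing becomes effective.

2030-04-08

The last day of the review period: 28 calendar days after 2030-02-04 is 2030-03-04.
From Monday, 2030-03-04, 3 business days (Mar 5, Mar 6, Mar 7, skipping weekends) brings us to Thursday, 2030-03-07, which is the last day of the objection period.
The date closing becomes effective: 30 calendar days after 2030-03-07 is 2030-04-06. That falls on a Saturday, so it rolls to the next business day, Monday, 2030-04-08.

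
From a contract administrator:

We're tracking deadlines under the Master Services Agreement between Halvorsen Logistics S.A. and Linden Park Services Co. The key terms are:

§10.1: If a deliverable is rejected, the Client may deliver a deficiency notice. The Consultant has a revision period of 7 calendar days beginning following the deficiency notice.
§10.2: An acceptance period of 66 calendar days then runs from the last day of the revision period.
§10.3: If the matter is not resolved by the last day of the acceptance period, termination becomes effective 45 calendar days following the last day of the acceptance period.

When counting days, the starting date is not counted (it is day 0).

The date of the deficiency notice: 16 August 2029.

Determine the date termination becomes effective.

Adding 7 calendar days to 16 August 2029 gives 23 August 2029, which is the last day of the revision period.
The last day of the acceptance period: 66 calendar days after 23 August 2029 is 28 October 2029.
The date termination becomes effective: 45 calendar days after 28 October 2029 is 12 December 2029.

12 December 2029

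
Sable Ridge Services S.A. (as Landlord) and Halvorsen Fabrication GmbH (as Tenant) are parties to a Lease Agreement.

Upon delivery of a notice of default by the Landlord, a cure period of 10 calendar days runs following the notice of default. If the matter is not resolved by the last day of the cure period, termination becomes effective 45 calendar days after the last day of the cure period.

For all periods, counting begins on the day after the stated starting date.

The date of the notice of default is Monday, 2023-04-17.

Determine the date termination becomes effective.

2023-06-11

The last day of the cure period: 10 calendar days after 2023-04-17 is 2023-04-27.
Adding 45 calendar days to 2023-04-27 gives 2023-06-11, which is the date termination becomes effective.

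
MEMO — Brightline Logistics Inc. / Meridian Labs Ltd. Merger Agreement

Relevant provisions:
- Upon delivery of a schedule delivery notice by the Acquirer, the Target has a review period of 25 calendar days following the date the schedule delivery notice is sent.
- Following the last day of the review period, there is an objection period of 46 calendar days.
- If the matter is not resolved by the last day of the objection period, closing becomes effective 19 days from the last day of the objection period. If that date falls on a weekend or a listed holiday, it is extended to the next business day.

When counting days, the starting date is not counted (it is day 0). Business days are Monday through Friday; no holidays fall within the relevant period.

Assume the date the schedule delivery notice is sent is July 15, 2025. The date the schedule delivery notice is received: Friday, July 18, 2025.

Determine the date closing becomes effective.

October 13, 2025

The last day of the review period: July 15, 2025 + 25 days = August 9, 2025.
The last day of the objection period: 46 calendar days after August 9, 2025 is September 24, 2025.
The date closing becomes effective: 19 calendar days after September 24, 2025 is October 13, 2025. October 13, 2025 is a Monday, so no roll-forward applies.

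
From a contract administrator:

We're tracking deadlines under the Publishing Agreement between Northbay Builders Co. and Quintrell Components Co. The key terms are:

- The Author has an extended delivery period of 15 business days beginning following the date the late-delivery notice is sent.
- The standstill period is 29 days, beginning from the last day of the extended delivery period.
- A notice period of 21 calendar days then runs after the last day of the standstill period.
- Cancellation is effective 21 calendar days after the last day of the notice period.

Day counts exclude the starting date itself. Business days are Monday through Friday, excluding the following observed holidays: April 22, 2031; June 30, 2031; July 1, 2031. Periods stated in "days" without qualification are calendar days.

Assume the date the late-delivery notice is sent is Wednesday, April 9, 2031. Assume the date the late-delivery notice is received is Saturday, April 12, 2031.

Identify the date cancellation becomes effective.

The last day of the extended delivery period: 15 business days after Wednesday, April 9, 2031, skipping weekends and the listed holiday on Apr 22 — Apr 10, Apr 11, Apr 14, Apr 15, …, Apr 29, Apr 30, May 1 — lands on Thursday, May 1, 2031.
The last day of the standstill period: 29 calendar days after May 1, 2031 is May 30, 2031.
Adding 21 calendar days to May 30, 2031 gives June 20, 2031, which is the last day of the notice period.
The date cancellation becomes effective: June 20, 2031 + 21 days = July 11, 2031.

July 11, 2031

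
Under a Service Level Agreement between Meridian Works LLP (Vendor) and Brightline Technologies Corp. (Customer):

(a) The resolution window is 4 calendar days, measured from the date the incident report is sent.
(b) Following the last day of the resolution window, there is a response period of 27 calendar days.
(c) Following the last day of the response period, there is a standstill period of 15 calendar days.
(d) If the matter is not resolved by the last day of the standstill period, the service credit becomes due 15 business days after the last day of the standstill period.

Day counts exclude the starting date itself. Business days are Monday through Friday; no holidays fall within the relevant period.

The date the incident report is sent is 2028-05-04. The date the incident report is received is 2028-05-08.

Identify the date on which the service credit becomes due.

Adding 4 calendar days to 2028-05-04 gives 2028-05-08, which is the last day of the resolution window.
Adding 27 calendar days to 2028-05-08 gives 2028-06-04, which is the last day of the response period.
The last day of the standstill period: 15 calendar days after 2028-06-04 is 2028-06-19.
The date on which the service credit becomes due: 15 business days after Monday, 2028-06-19, skipping weekends — Jun 20, Jun 21, Jun 22, Jun 23, …, Jul 6, Jul 7, Jul 10 — lands on Monday, 2028-07-10.

2028-07-10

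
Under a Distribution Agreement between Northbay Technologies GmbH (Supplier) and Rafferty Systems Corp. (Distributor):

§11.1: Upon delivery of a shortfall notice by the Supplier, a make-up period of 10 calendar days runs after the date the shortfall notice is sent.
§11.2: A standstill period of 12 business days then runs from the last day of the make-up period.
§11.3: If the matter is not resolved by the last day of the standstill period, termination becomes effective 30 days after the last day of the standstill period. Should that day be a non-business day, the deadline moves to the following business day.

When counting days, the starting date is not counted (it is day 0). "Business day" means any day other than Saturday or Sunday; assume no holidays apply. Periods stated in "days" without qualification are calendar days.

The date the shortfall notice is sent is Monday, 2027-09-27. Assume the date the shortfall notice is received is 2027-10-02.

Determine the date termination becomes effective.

The last day of the make-up period: 2027-09-27 + 10 days = 2027-10-07.
From Thursday, 2027-10-07, 12 business days (Oct 8, Oct 11, Oct 12, Oct 13, …, Oct 21, Oct 22, Oct 25, skipping weekends) brings us to Monday, 2027-10-25, which is the last day of the standstill period.
Adding 30 calendar days to 2027-10-25 gives 2027-11-24, which is the date termination becomes effective. 2027-11-24 is a Wednesday, so no roll-forward applies.

2027-11-24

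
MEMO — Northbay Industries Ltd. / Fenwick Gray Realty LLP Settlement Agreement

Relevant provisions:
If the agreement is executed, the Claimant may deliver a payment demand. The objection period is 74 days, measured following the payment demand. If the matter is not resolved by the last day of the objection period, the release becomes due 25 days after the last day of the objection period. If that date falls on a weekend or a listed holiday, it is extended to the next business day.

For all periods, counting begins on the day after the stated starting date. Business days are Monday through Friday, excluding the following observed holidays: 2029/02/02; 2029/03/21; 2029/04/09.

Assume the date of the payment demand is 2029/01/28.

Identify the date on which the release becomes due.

2029/05/07

Adding 74 calendar days to 2029/01/28 gives 2029/04/12, which is the last day of the objection period.
The date on which the release becomes due: 25 calendar days after 2029/04/12 is 2029/05/07. 2029/05/07 is a Monday and is not a listed holiday, so no roll-forward applies.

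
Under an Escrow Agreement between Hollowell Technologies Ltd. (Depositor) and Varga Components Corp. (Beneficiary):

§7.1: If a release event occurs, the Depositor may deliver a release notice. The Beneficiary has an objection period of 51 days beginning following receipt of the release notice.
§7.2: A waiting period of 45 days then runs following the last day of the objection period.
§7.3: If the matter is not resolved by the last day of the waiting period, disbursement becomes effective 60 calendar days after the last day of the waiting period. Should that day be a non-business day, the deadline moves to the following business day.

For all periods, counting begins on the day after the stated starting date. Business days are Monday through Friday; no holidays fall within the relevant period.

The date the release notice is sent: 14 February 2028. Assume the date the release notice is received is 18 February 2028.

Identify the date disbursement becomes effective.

24 July 2028

Adding 51 calendar days to 18 February 2028 gives 9 April 2028, which is the last day of the objection period.
Adding 45 calendar days to 9 April 2028 gives 24 May 2028, which is the last day of the waiting period.
The date disbursement becomes effective: 60 calendar days after 24 May 2028 is 23 July 2028. That falls on a Sunday, so it rolls to the next business day, Monday, 24 July 2028.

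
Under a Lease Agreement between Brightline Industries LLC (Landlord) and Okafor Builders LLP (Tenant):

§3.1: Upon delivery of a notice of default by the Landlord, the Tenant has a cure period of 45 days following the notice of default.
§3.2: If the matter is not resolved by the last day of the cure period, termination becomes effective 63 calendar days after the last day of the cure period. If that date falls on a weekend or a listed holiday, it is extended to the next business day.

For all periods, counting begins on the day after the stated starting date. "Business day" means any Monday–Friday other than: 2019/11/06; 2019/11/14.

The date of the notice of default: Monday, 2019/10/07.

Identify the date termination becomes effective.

2020/01/23

The last day of the cure period: 2019/10/07 + 45 days = 2019/11/21.
Adding 63 calendar days to 2019/11/21 gives 2020/01/23, which is the date termination becomes effective. 2020/01/23 is a Thursday and is not a listed holiday, so no roll-forward applies.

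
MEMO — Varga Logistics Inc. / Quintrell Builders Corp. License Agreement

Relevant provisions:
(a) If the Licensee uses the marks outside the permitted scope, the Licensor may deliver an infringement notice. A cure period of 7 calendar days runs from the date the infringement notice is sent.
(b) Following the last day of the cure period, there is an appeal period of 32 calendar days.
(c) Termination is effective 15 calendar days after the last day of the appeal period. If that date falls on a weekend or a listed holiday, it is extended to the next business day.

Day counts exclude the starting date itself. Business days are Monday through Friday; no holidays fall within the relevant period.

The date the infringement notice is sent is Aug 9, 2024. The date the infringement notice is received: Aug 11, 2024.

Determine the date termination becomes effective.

Adding 7 calendar days to Aug 9, 2024 gives Aug 16, 2024, which is the last day of the cure period.
The last day of the appeal period: Aug 16, 2024 + 32 days = Sep 17, 2024.
Adding 15 calendar days to Sep 17, 2024 gives Oct 2, 2024, which is the date termination becomes effective. Oct 2, 2024 is a Wednesday, so no roll-forward applies.

Oct 2, 2024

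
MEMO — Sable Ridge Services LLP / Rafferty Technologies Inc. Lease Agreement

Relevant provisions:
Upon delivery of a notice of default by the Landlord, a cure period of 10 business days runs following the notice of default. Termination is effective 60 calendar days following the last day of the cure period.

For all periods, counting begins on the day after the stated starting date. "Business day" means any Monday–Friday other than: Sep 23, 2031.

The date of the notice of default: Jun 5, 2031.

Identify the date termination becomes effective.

Aug 18, 2031

From Thursday, Jun 5, 2031, 10 business days (Jun 6, Jun 9, Jun 10, Jun 11, Jun 12, Jun 13, Jun 16, Jun 17, Jun 18, Jun 19, skipping weekends) brings us to Thursday, Jun 19, 2031, which is the last day of the cure period.
Adding 60 calendar days to Jun 19, 2031 gives Aug 18, 2031, which is the date termination becomes effective.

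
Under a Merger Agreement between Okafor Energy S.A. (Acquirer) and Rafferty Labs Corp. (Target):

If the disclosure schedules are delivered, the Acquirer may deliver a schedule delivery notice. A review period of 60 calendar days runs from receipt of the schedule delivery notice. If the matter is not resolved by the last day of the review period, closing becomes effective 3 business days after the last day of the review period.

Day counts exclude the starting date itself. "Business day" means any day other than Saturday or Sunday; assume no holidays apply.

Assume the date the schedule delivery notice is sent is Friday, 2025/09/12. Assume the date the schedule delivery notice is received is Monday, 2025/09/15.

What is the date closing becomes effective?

Adding 60 calendar days to 2025/09/15 gives 2025/11/14, which is the last day of the review period.
From Friday, 2025/11/14, 3 business days (Nov 17, Nov 18, Nov 19, skipping weekends) brings us to Wednesday, 2025/11/19, which is the date closing becomes effective.

2025/11/19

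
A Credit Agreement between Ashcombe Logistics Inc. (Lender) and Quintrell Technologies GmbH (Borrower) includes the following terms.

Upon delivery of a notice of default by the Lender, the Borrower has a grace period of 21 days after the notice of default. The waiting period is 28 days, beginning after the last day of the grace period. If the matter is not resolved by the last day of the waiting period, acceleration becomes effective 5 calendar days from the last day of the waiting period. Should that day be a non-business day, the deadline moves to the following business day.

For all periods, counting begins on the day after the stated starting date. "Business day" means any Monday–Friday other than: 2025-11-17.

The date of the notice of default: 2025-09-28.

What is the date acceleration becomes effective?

2025-11-21

The last day of the grace period: 2025-09-28 + 21 days = 2025-10-19.
The last day of the waiting period: 2025-10-19 + 28 days = 2025-11-16.
The date acceleration becomes effective: 2025-11-16 + 5 days = 2025-11-21. 2025-11-21 is a Friday and is not a listed holiday, so no roll-forward applies.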